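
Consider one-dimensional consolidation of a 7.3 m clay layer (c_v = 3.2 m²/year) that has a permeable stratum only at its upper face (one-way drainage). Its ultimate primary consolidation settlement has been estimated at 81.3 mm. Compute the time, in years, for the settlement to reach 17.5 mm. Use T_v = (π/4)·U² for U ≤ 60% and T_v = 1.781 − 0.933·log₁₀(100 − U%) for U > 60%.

Drainage path length: H_d = H = 7.3 m (single drainage).
U = S(t)/S_ult = 17.5/81.3 = 0.2153.
U ≤ 60%: T_v = (π/4)·U² = (π/4)×0.21525² = 0.03639.
t = T_v·H_d²/c_v = 0.03639×7.3²/3.2 = 0.606 years.

t ≈ 0.606 years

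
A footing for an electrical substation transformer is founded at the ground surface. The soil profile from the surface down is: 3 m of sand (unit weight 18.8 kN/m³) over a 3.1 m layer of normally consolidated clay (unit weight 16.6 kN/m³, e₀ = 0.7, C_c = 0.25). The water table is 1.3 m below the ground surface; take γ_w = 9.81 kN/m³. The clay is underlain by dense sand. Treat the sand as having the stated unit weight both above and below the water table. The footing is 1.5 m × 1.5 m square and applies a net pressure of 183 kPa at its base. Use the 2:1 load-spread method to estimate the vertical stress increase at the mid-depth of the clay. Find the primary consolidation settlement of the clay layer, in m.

S_c ≈ 0.04 m

Mid-depth of clay below the ground surface: z = 3 + 3.1/2 = 4.55 m.
Total vertical stress at mid-clay: σ_v = 18.8×3 + 16.6×1.55 = 82.13 kPa.
Pore pressure: u = 9.81×(4.55 − 1.3) = 31.883 kPa.
Initial effective stress: σ'_0 = σ_v − u = 82.13 − 31.883 = 50.247 kPa.
Stress increase at mid-clay by the 2:1 spreading method:
Δσ = qBL/((B+z)(L+z)) = 183×1.5×1.5/((1.5+4.55)(1.5+4.55)) = 11.249 kPa
Final effective stress: σ'_f = σ'_0 + Δσ = 50.247 + 11.249 = 61.496 kPa.
Normally consolidated clay, so the full stress increment lies on the virgin compression line:
S_c = C_c·H/(1+e₀)·log₁₀(σ'_f/σ'_0) = 0.25×3.1/(1+0.7)×log₁₀(61.496/50.247)
    = 0.45588 × 0.087737 = 0.04 m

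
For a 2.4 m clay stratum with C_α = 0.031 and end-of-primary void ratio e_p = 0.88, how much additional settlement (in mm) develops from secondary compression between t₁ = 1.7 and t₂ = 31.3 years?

Secondary compression: S_s = C_α·H/(1+e_p)·log₁₀(t₂/t₁)
S_s = 0.031×2.4/(1+0.88)×log₁₀(31.3/1.7)
    = 0.03957 × 1.265 = 0.05007 m

S_s ≈ 50.1 mm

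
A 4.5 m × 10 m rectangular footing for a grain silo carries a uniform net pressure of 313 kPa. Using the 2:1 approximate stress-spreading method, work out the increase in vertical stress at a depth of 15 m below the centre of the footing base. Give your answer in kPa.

By the 2:1 method the load spreads at 1 horizontal : 2 vertical, so at depth z the loaded area has grown by z in each plan dimension:
Δσ = qBL/((B+z)(L+z)) = 313×4.5×10/((4.5+15)(10+15)) = 28.892 kPa

Δσ_z ≈ 28.9 kPa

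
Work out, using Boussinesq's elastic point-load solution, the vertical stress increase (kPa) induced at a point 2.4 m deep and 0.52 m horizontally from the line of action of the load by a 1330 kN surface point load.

Δσ_z ≈ 98.3 kPa

Boussinesq vertical stress below a point load on an elastic half-space:
Δσ_z = 3P/(2πz²) · [1 + (r/z)²]^(−5/2)
r/z = 0.52/2.4 = 0.21667; [1+(r/z)²]^(−5/2) = 0.89164.
Δσ_z = 3×1330/(2π×2.4²) × 0.89164 = 110.25 × 0.89164 = 98.3 kPa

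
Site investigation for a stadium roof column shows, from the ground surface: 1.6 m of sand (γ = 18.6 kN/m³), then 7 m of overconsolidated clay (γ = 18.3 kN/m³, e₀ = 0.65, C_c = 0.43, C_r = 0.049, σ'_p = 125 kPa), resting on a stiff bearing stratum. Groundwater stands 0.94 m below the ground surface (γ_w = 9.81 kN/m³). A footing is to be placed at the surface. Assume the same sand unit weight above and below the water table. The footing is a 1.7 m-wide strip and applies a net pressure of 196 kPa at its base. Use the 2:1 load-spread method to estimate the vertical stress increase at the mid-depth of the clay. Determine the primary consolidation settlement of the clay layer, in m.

Mid-depth of clay below the ground surface: z = 1.6 + 7/2 = 5.1 m.
Total vertical stress at mid-clay: σ_v = 18.6×1.6 + 18.3×3.5 = 93.81 kPa.
Pore pressure: u = 9.81×(5.1 − 0.94) = 40.81 kPa.
Initial effective stress: σ'_0 = σ_v − u = 93.81 − 40.81 = 53 kPa.
Stress increase at mid-clay by the 2:1 spreading method:
Δσ = qB/(B+z) = 196×1.7/(1.7+5.1) = 49 kPa
Final effective stress: σ'_f = 53 + 49 = 102 kPa.
σ'_f = 102 ≤ σ'_p = 125 kPa, so the clay remains overconsolidated and only the recompression index applies:
S_c = C_r·H/(1+e₀)·log₁₀(σ'_f/σ'_0) = 0.049×7/1.65×log₁₀(102/53)
    = 0.20788 × 0.28432 = 0.0591 m

S_c ≈ 0.0591 m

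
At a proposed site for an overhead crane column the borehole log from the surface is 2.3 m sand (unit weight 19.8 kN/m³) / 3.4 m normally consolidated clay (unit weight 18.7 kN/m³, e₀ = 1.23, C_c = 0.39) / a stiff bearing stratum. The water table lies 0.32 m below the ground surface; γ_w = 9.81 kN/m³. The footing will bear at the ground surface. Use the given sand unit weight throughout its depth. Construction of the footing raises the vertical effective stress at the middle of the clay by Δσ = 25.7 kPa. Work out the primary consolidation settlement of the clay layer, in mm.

Mid-depth of clay below the ground surface: z = 2.3 + 3.4/2 = 4 m.
Total vertical stress at mid-clay: σ_v = 19.8×2.3 + 18.7×1.7 = 77.33 kPa.
Pore pressure: u = 9.81×(4 − 0.32) = 36.101 kPa.
Initial effective stress: σ'_0 = σ_v − u = 77.33 − 36.101 = 41.229 kPa.
Final effective stress: σ'_f = σ'_0 + Δσ = 41.229 + 25.7 = 66.929 kPa.
Normally consolidated clay, so the full stress increment lies on the virgin compression line:
S_c = C_c·H/(1+e₀)·log₁₀(σ'_f/σ'_0) = 0.39×3.4/(1+1.23)×log₁₀(66.929/41.229)
    = 0.59462 × 0.21041 = 0.1251 m

S_c ≈ 125 mm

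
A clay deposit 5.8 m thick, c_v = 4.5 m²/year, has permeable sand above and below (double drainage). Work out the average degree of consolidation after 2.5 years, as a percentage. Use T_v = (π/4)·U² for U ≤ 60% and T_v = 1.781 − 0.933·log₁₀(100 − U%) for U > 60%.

Drainage path length: H_d = H/2 = 2.9 m (double drainage).
T_v = c_v·t/H_d² = 4.5×2.5/2.9² = 1.3377.
T_v = 1.3377 corresponds to the U > 60% branch:
U = 1 − 10^((1.781 − T_v)/0.933)/100 = 0.9701

U ≈ 97 %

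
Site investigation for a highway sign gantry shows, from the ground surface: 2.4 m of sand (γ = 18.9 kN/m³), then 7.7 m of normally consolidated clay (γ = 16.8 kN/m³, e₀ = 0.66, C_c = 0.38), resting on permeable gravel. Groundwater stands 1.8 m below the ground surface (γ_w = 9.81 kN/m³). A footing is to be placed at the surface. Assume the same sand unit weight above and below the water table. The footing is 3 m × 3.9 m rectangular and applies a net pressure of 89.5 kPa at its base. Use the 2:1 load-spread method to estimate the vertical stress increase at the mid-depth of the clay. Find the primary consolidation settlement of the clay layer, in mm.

S_c ≈ 119 mm

Mid-depth of clay below the ground surface: z = 2.4 + 7.7/2 = 6.25 m.
Total vertical stress at mid-clay: σ_v = 18.9×2.4 + 16.8×3.85 = 110.04 kPa.
Pore pressure: u = 9.81×(6.25 − 1.8) = 43.655 kPa.
Initial effective stress: σ'_0 = σ_v − u = 110.04 − 43.655 = 66.385 kPa.
Stress increase at mid-clay by the 2:1 spreading method:
Δσ = qBL/((B+z)(L+z)) = 89.5×3×3.9/((3+6.25)(3.9+6.25)) = 11.153 kPa
Final effective stress: σ'_f = σ'_0 + Δσ = 66.385 + 11.153 = 77.538 kPa.
Normally consolidated clay, so the full stress increment lies on the virgin compression line:
S_c = C_c·H/(1+e₀)·log₁₀(σ'_f/σ'_0) = 0.38×7.7/(1+0.66)×log₁₀(77.538/66.385)
    = 1.7627 × 0.067445 = 0.1189 m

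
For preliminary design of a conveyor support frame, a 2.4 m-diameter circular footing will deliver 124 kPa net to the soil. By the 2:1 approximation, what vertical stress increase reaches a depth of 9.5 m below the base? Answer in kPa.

By the 2:1 method the load spreads at 1 horizontal : 2 vertical, so at depth z the loaded area has grown by z in each plan dimension:
Δσ ≈ qD²/(D+z)² = 124×2.4²/(2.4+9.5)² = 5.0437 kPa

Δσ_z ≈ 5.04 kPa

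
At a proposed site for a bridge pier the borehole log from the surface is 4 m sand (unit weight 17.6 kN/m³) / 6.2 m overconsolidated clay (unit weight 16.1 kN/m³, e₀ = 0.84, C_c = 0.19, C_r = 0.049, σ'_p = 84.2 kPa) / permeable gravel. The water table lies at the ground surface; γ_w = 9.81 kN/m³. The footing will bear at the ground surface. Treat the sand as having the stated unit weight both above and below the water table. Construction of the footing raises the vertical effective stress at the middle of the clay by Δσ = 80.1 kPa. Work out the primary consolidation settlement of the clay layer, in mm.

S_c ≈ 159 mm

Mid-depth of clay below the ground surface: z = 4 + 6.2/2 = 7.1 m.
Total vertical stress at mid-clay: σ_v = 17.6×4 + 16.1×3.1 = 120.31 kPa.
Pore pressure: u = 9.81×(7.1 − 0) = 69.651 kPa.
Initial effective stress: σ'_0 = σ_v − u = 120.31 − 69.651 = 50.659 kPa.
Final effective stress: σ'_f = 50.659 + 80.1 = 130.76 kPa.
σ'_f = 130.76 > σ'_p = 84.2 kPa, so the stress path crosses the preconsolidation pressure — recompression up to σ'_p, then virgin compression beyond:
S_c = H/(1+e₀)·[C_r·log₁₀(σ'_p/σ'_0) + C_c·log₁₀(σ'_f/σ'_p)]
    = 6.2/1.84 × [0.049×log₁₀(84.2/50.659) + 0.19×log₁₀(130.76/84.2)]
    = 3.3696 × [0.010812 + 0.036321] = 0.1588 m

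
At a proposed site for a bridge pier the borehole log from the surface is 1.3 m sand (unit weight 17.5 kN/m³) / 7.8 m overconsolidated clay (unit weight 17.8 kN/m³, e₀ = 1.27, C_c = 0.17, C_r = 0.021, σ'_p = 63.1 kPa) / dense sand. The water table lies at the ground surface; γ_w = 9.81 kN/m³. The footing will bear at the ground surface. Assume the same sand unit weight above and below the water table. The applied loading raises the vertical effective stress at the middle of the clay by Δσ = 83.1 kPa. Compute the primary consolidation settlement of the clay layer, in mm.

Mid-depth of clay below the ground surface: z = 1.3 + 7.8/2 = 5.2 m.
Total vertical stress at mid-clay: σ_v = 17.5×1.3 + 17.8×3.9 = 92.17 kPa.
Pore pressure: u = 9.81×(5.2 − 0) = 51.012 kPa.
Initial effective stress: σ'_0 = σ_v − u = 92.17 − 51.012 = 41.158 kPa.
Final effective stress: σ'_f = 41.158 + 83.1 = 124.26 kPa.
σ'_f = 124.26 > σ'_p = 63.1 kPa, so the stress path crosses the preconsolidation pressure — recompression up to σ'_p, then virgin compression beyond:
S_c = H/(1+e₀)·[C_r·log₁₀(σ'_p/σ'_0) + C_c·log₁₀(σ'_f/σ'_p)]
    = 7.8/2.27 × [0.021×log₁₀(63.1/41.158) + 0.17×log₁₀(124.26/63.1)]
    = 3.4361 × [0.0038971 + 0.050031] = 0.1853 m

S_c ≈ 185 mm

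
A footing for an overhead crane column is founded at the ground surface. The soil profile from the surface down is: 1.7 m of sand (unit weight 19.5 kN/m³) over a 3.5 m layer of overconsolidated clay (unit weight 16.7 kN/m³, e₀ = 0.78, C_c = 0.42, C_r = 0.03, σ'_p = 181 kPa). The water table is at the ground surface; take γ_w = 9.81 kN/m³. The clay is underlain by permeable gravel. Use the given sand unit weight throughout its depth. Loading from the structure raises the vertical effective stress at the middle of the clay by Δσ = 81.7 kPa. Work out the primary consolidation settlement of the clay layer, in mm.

S_c ≈ 34.6 mm

Mid-depth of clay below the ground surface: z = 1.7 + 3.5/2 = 3.45 m.
Total vertical stress at mid-clay: σ_v = 19.5×1.7 + 16.7×1.75 = 62.375 kPa.
Pore pressure: u = 9.81×(3.45 − 0) = 33.845 kPa.
Initial effective stress: σ'_0 = σ_v − u = 62.375 − 33.845 = 28.53 kPa.
Final effective stress: σ'_f = 28.53 + 81.7 = 110.23 kPa.
σ'_f = 110.23 ≤ σ'_p = 181 kPa, so the clay remains overconsolidated and only the recompression index applies:
S_c = C_r·H/(1+e₀)·log₁₀(σ'_f/σ'_0) = 0.03×3.5/1.78×log₁₀(110.23/28.53)
    = 0.058989 × 0.587 = 0.03463 m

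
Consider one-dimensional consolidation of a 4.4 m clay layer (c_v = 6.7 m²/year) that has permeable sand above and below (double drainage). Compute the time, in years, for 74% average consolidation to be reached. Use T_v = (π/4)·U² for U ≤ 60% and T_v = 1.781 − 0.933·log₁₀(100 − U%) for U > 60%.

t ≈ 0.333 years

Drainage path length: H_d = H/2 = 2.2 m (double drainage).
U > 60%: T_v = 1.781 − 0.933·log₁₀(100 − 74) = 0.46083.
t = T_v·H_d²/c_v = 0.46083×2.2²/6.7 = 0.3329 years.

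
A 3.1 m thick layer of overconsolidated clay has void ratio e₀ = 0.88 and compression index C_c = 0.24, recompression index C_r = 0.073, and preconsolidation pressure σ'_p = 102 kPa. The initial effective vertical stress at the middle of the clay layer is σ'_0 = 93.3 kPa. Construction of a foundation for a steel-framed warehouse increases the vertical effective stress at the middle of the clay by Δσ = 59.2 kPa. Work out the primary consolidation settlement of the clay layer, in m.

Final effective stress: σ'_f = 93.3 + 59.2 = 152.5 kPa.
σ'_f = 152.5 > σ'_p = 102 kPa, so the stress path crosses the preconsolidation pressure — recompression up to σ'_p, then virgin compression beyond:
S_c = H/(1+e₀)·[C_r·log₁₀(σ'_p/σ'_0) + C_c·log₁₀(σ'_f/σ'_p)]
    = 3.1/1.88 × [0.073×log₁₀(102/93.3) + 0.24×log₁₀(152.5/102)]
    = 1.6489 × [0.0028265 + 0.041921] = 0.07378 m

S_c ≈ 0.0738 m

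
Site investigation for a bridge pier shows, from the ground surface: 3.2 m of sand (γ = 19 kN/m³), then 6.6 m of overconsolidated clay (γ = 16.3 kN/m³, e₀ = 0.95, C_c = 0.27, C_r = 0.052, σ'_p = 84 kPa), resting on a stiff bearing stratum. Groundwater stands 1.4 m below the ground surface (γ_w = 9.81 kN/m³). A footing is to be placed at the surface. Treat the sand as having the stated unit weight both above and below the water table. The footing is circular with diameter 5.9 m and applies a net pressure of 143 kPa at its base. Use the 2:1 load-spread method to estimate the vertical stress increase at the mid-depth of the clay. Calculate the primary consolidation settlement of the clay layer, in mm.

S_c ≈ 77 mm

Mid-depth of clay below the ground surface: z = 3.2 + 6.6/2 = 6.5 m.
Total vertical stress at mid-clay: σ_v = 19×3.2 + 16.3×3.3 = 114.59 kPa.
Pore pressure: u = 9.81×(6.5 − 1.4) = 50.031 kPa.
Initial effective stress: σ'_0 = σ_v − u = 114.59 − 50.031 = 64.559 kPa.
Stress increase at mid-clay by the 2:1 spreading method:
Δσ ≈ qD²/(D+z)² = 143×5.9²/(5.9+6.5)² = 32.374 kPa
Final effective stress: σ'_f = 64.559 + 32.374 = 96.933 kPa.
σ'_f = 96.933 > σ'_p = 84 kPa, so the stress path crosses the preconsolidation pressure — recompression up to σ'_p, then virgin compression beyond:
S_c = H/(1+e₀)·[C_r·log₁₀(σ'_p/σ'_0) + C_c·log₁₀(σ'_f/σ'_p)]
    = 6.6/1.95 × [0.052×log₁₀(84/64.559) + 0.27×log₁₀(96.933/84)]
    = 3.3846 × [0.0059448 + 0.016792] = 0.07695 m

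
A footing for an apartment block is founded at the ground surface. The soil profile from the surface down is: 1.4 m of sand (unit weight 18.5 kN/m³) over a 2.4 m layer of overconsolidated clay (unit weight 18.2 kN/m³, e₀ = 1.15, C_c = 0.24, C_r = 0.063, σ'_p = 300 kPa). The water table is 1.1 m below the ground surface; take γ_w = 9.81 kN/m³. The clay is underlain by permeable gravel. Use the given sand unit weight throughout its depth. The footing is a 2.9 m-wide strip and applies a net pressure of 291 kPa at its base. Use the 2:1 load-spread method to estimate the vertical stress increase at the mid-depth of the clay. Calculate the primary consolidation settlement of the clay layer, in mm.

S_c ≈ 52.9 mm

Mid-depth of clay below the ground surface: z = 1.4 + 2.4/2 = 2.6 m.
Total vertical stress at mid-clay: σ_v = 18.5×1.4 + 18.2×1.2 = 47.74 kPa.
Pore pressure: u = 9.81×(2.6 − 1.1) = 14.715 kPa.
Initial effective stress: σ'_0 = σ_v − u = 47.74 − 14.715 = 33.025 kPa.
Stress increase at mid-clay by the 2:1 spreading method:
Δσ = qB/(B+z) = 291×2.9/(2.9+2.6) = 153.44 kPa
Final effective stress: σ'_f = 33.025 + 153.44 = 186.47 kPa.
σ'_f = 186.47 ≤ σ'_p = 300 kPa, so the clay remains overconsolidated and only the recompression index applies:
S_c = C_r·H/(1+e₀)·log₁₀(σ'_f/σ'_0) = 0.063×2.4/2.15×log₁₀(186.47/33.025)
    = 0.070327 × 0.75177 = 0.05287 m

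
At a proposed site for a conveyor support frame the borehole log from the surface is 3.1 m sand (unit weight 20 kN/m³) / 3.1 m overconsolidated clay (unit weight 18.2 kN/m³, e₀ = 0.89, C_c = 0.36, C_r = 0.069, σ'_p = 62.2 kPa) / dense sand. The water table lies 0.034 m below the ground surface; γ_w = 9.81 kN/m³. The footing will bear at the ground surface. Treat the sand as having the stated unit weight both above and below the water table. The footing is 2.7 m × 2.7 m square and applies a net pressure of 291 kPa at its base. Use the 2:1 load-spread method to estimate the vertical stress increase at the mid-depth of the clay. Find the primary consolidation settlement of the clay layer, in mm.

Mid-depth of clay below the ground surface: z = 3.1 + 3.1/2 = 4.65 m.
Total vertical stress at mid-clay: σ_v = 20×3.1 + 18.2×1.55 = 90.21 kPa.
Pore pressure: u = 9.81×(4.65 − 0.034) = 45.283 kPa.
Initial effective stress: σ'_0 = σ_v − u = 90.21 − 45.283 = 44.927 kPa.
Stress increase at mid-clay by the 2:1 spreading method:
Δσ = qBL/((B+z)(L+z)) = 291×2.7×2.7/((2.7+4.65)(2.7+4.65)) = 39.269 kPa
Final effective stress: σ'_f = 44.927 + 39.269 = 84.196 kPa.
σ'_f = 84.196 > σ'_p = 62.2 kPa, so the stress path crosses the preconsolidation pressure — recompression up to σ'_p, then virgin compression beyond:
S_c = H/(1+e₀)·[C_r·log₁₀(σ'_p/σ'_0) + C_c·log₁₀(σ'_f/σ'_p)]
    = 3.1/1.89 × [0.069×log₁₀(62.2/44.927) + 0.36×log₁₀(84.196/62.2)]
    = 1.6402 × [0.0097485 + 0.04734] = 0.09364 m

S_c ≈ 93.6 mm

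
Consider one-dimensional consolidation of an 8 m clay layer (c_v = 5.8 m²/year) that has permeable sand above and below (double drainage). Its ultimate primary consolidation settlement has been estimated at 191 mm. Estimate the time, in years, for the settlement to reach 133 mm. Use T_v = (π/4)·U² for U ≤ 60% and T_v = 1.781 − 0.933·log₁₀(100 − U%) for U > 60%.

t ≈ 1.1 years

Drainage path length: H_d = H/2 = 4 m (double drainage).
U = S(t)/S_ult = 133/191 = 0.6963.
U > 60%: T_v = 1.781 − 0.933·log₁₀(100 − 69.634) = 0.39793.
t = T_v·H_d²/c_v = 0.39793×4²/5.8 = 1.098 years.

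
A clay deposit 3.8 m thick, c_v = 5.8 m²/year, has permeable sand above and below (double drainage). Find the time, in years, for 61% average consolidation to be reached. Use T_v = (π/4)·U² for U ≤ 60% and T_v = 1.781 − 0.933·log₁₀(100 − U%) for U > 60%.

t ≈ 0.185 years

Drainage path length: H_d = H/2 = 1.9 m (double drainage).
U > 60%: T_v = 1.781 − 0.933·log₁₀(100 − 61) = 0.29654.
t = T_v·H_d²/c_v = 0.29654×1.9²/5.8 = 0.1846 years.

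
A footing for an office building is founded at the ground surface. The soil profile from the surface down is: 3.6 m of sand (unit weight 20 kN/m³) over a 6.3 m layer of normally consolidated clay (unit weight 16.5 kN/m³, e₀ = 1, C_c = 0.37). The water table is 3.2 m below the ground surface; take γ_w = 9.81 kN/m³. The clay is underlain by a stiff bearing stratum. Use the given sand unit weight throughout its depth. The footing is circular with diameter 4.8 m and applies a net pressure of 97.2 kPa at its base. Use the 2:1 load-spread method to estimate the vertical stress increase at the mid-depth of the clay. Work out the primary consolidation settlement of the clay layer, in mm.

Mid-depth of clay below the ground surface: z = 3.6 + 6.3/2 = 6.75 m.
Total vertical stress at mid-clay: σ_v = 20×3.6 + 16.5×3.15 = 123.97 kPa.
Pore pressure: u = 9.81×(6.75 − 3.2) = 34.825 kPa.
Initial effective stress: σ'_0 = σ_v − u = 123.97 − 34.825 = 89.145 kPa.
Stress increase at mid-clay by the 2:1 spreading method:
Δσ ≈ qD²/(D+z)² = 97.2×4.8²/(4.8+6.75)² = 16.787 kPa
Final effective stress: σ'_f = σ'_0 + Δσ = 89.145 + 16.787 = 105.93 kPa.
Normally consolidated clay, so the full stress increment lies on the virgin compression line:
S_c = C_c·H/(1+e₀)·log₁₀(σ'_f/σ'_0) = 0.37×6.3/(1+1)×log₁₀(105.93/89.145)
    = 1.1655 × 0.074922 = 0.08732 m

S_c ≈ 87.3 mm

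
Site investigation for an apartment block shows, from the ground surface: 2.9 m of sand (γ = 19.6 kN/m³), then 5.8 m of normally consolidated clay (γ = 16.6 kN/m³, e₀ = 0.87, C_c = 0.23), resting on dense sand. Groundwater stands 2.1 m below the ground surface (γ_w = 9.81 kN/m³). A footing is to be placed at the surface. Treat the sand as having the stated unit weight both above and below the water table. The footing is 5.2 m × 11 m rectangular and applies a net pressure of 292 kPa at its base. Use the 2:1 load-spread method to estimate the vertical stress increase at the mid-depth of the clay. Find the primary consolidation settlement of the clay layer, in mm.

Mid-depth of clay below the ground surface: z = 2.9 + 5.8/2 = 5.8 m.
Total vertical stress at mid-clay: σ_v = 19.6×2.9 + 16.6×2.9 = 104.98 kPa.
Pore pressure: u = 9.81×(5.8 − 2.1) = 36.297 kPa.
Initial effective stress: σ'_0 = σ_v − u = 104.98 − 36.297 = 68.683 kPa.
Stress increase at mid-clay by the 2:1 spreading method:
Δσ = qBL/((B+z)(L+z)) = 292×5.2×11/((5.2+5.8)(11+5.8)) = 90.381 kPa
Final effective stress: σ'_f = σ'_0 + Δσ = 68.683 + 90.381 = 159.06 kPa.
Normally consolidated clay, so the full stress increment lies on the virgin compression line:
S_c = C_c·H/(1+e₀)·log₁₀(σ'_f/σ'_0) = 0.23×5.8/(1+0.87)×log₁₀(159.06/68.683)
    = 0.71337 × 0.36471 = 0.2602 m

S_c ≈ 260 mm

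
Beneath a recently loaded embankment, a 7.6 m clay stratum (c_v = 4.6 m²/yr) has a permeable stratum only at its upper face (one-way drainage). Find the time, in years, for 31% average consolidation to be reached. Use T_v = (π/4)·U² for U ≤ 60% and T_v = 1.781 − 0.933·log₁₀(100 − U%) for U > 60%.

t ≈ 0.948 years

Drainage path length: H_d = H = 7.6 m (single drainage).
U ≤ 60%: T_v = (π/4)·U² = (π/4)×0.31² = 0.075477.
t = T_v·H_d²/c_v = 0.075477×7.6²/4.6 = 0.9477 years.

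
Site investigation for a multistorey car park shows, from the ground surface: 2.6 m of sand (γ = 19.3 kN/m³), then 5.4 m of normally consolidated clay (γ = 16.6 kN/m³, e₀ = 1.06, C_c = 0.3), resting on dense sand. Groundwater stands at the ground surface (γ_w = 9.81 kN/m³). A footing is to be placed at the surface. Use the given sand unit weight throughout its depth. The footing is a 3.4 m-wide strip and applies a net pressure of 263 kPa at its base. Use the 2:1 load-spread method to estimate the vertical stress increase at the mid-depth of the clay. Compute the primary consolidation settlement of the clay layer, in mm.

Mid-depth of clay below the ground surface: z = 2.6 + 5.4/2 = 5.3 m.
Total vertical stress at mid-clay: σ_v = 19.3×2.6 + 16.6×2.7 = 95 kPa.
Pore pressure: u = 9.81×(5.3 − 0) = 51.993 kPa.
Initial effective stress: σ'_0 = σ_v − u = 95 − 51.993 = 43.007 kPa.
Stress increase at mid-clay by the 2:1 spreading method:
Δσ = qB/(B+z) = 263×3.4/(3.4+5.3) = 102.78 kPa
Final effective stress: σ'_f = σ'_0 + Δσ = 43.007 + 102.78 = 145.79 kPa.
Normally consolidated clay, so the full stress increment lies on the virgin compression line:
S_c = C_c·H/(1+e₀)·log₁₀(σ'_f/σ'_0) = 0.3×5.4/(1+1.06)×log₁₀(145.79/43.007)
    = 0.78641 × 0.53019 = 0.4169 m

S_c ≈ 417 mm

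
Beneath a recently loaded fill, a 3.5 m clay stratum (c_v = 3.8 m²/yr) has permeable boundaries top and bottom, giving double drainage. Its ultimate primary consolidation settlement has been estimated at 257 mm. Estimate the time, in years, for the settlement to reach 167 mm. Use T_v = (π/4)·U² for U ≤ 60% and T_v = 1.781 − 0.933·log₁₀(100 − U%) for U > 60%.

t ≈ 0.274 years

Drainage path length: H_d = H/2 = 1.75 m (double drainage).
U = S(t)/S_ult = 167/257 = 0.6498.
U > 60%: T_v = 1.781 − 0.933·log₁₀(100 − 64.981) = 0.34016.
t = T_v·H_d²/c_v = 0.34016×1.75²/3.8 = 0.2741 years.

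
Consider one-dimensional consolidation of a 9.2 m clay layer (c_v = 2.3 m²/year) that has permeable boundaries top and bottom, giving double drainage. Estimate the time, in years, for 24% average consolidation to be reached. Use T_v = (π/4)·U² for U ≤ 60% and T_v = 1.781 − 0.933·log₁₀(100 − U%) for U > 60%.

t ≈ 0.416 years

Drainage path length: H_d = H/2 = 4.6 m (double drainage).
U ≤ 60%: T_v = (π/4)·U² = (π/4)×0.24² = 0.045239.
t = T_v·H_d²/c_v = 0.045239×4.6²/2.3 = 0.4162 years.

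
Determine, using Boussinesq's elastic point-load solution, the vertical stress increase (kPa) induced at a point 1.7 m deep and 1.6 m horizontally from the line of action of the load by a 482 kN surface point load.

Δσ_z ≈ 16.3 kPa

Boussinesq vertical stress below a point load on an elastic half-space:
Δσ_z = 3P/(2πz²) · [1 + (r/z)²]^(−5/2)
r/z = 1.6/1.7 = 0.94118; [1+(r/z)²]^(−5/2) = 0.20476.
Δσ_z = 3×482/(2π×1.7²) × 0.20476 = 79.633 × 0.20476 = 16.31 kPa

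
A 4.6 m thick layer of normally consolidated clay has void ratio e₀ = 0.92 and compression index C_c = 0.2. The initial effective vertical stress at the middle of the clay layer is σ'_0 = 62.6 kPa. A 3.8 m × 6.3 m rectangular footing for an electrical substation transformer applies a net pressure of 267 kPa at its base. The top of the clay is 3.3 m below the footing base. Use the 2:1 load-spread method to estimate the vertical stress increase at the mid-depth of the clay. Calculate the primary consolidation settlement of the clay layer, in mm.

Mid-depth of clay below the footing base: z = 3.3 + 4.6/2 = 5.6 m.
Stress increase at mid-clay by the 2:1 spreading method:
Δσ = qBL/((B+z)(L+z)) = 267×3.8×6.3/((3.8+5.6)(6.3+5.6)) = 57.143 kPa
Final effective stress: σ'_f = σ'_0 + Δσ = 62.6 + 57.143 = 119.74 kPa.
Normally consolidated clay, so the full stress increment lies on the virgin compression line:
S_c = C_c·H/(1+e₀)·log₁₀(σ'_f/σ'_0) = 0.2×4.6/(1+0.92)×log₁₀(119.74/62.6)
    = 0.47917 × 0.28166 = 0.135 m

S_c ≈ 135 mm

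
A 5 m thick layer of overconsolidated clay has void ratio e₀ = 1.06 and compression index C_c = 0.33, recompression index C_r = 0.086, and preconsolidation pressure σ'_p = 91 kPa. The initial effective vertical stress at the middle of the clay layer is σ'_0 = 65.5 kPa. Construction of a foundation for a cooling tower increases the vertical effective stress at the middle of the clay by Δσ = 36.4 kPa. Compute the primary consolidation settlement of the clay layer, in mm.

Final effective stress: σ'_f = 65.5 + 36.4 = 101.9 kPa.
σ'_f = 101.9 > σ'_p = 91 kPa, so the stress path crosses the preconsolidation pressure — recompression up to σ'_p, then virgin compression beyond:
S_c = H/(1+e₀)·[C_r·log₁₀(σ'_p/σ'_0) + C_c·log₁₀(σ'_f/σ'_p)]
    = 5/2.06 × [0.086×log₁₀(91/65.5) + 0.33×log₁₀(101.9/91)]
    = 2.4272 × [0.012281 + 0.016214] = 0.06916 m

S_c ≈ 69.2 mm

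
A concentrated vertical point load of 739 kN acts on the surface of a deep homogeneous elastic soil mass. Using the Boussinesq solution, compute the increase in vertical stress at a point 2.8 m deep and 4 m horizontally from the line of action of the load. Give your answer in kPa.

Boussinesq vertical stress below a point load on an elastic half-space:
Δσ_z = 3P/(2πz²) · [1 + (r/z)²]^(−5/2)
r/z = 4/2.8 = 1.4286; [1+(r/z)²]^(−5/2) = 0.062019.
Δσ_z = 3×739/(2π×2.8²) × 0.062019 = 45.006 × 0.062019 = 2.791 kPa

Δσ_z ≈ 2.79 kPa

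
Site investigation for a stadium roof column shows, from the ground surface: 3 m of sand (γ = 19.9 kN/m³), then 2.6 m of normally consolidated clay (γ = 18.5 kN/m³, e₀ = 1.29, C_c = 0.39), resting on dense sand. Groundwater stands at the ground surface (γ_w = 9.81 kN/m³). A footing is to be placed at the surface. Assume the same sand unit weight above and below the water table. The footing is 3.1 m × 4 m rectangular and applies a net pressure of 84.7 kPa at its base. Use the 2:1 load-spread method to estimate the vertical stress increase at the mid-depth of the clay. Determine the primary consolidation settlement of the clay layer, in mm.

Mid-depth of clay below the ground surface: z = 3 + 2.6/2 = 4.3 m.
Total vertical stress at mid-clay: σ_v = 19.9×3 + 18.5×1.3 = 83.75 kPa.
Pore pressure: u = 9.81×(4.3 − 0) = 42.183 kPa.
Initial effective stress: σ'_0 = σ_v − u = 83.75 − 42.183 = 41.567 kPa.
Stress increase at mid-clay by the 2:1 spreading method:
Δσ = qBL/((B+z)(L+z)) = 84.7×3.1×4/((3.1+4.3)(4+4.3)) = 17.1 kPa
Final effective stress: σ'_f = σ'_0 + Δσ = 41.567 + 17.1 = 58.667 kPa.
Normally consolidated clay, so the full stress increment lies on the virgin compression line:
S_c = C_c·H/(1+e₀)·log₁₀(σ'_f/σ'_0) = 0.39×2.6/(1+1.29)×log₁₀(58.667/41.567)
    = 0.44279 × 0.14965 = 0.06626 m

S_c ≈ 66.3 mm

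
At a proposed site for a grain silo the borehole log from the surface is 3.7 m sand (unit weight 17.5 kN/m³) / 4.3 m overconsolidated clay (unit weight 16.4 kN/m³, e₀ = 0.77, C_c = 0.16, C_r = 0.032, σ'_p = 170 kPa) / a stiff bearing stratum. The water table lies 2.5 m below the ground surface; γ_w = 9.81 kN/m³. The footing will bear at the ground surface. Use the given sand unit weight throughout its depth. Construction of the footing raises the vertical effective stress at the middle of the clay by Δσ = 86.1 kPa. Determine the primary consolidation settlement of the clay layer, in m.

S_c ≈ 0.0279 m

Mid-depth of clay below the ground surface: z = 3.7 + 4.3/2 = 5.85 m.
Total vertical stress at mid-clay: σ_v = 17.5×3.7 + 16.4×2.15 = 100.01 kPa.
Pore pressure: u = 9.81×(5.85 − 2.5) = 32.864 kPa.
Initial effective stress: σ'_0 = σ_v − u = 100.01 − 32.864 = 67.146 kPa.
Final effective stress: σ'_f = 67.146 + 86.1 = 153.25 kPa.
σ'_f = 153.25 ≤ σ'_p = 170 kPa, so the clay remains overconsolidated and only the recompression index applies:
S_c = C_r·H/(1+e₀)·log₁₀(σ'_f/σ'_0) = 0.032×4.3/1.77×log₁₀(153.25/67.146)
    = 0.077741 × 0.35838 = 0.02786 m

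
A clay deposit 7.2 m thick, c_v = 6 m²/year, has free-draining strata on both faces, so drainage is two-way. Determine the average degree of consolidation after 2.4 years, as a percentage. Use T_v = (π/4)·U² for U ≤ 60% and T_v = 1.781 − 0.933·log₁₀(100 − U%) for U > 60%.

U ≈ 94.8 %

Drainage path length: H_d = H/2 = 3.6 m (double drainage).
T_v = c_v·t/H_d² = 6×2.4/3.6² = 1.1111.
T_v = 1.1111 corresponds to the U > 60% branch:
U = 1 − 10^((1.781 − T_v)/0.933)/100 = 0.9478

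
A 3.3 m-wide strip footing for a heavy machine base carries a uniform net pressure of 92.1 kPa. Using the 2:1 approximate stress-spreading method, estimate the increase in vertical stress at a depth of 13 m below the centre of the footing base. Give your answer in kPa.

Δσ_z ≈ 18.6 kPa

By the 2:1 method the load spreads at 1 horizontal : 2 vertical, so at depth z the loaded area has grown by z in each plan dimension:
Δσ = qB/(B+z) = 92.1×3.3/(3.3+13) = 18.646 kPa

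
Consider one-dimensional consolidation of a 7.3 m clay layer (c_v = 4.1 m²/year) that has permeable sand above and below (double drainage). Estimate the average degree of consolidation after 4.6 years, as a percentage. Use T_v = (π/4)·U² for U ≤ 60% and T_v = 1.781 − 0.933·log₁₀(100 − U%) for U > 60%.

Drainage path length: H_d = H/2 = 3.65 m (double drainage).
T_v = c_v·t/H_d² = 4.1×4.6/3.65² = 1.4157.
T_v = 1.4157 corresponds to the U > 60% branch:
U = 1 − 10^((1.781 − T_v)/0.933)/100 = 0.9754

U ≈ 97.5 %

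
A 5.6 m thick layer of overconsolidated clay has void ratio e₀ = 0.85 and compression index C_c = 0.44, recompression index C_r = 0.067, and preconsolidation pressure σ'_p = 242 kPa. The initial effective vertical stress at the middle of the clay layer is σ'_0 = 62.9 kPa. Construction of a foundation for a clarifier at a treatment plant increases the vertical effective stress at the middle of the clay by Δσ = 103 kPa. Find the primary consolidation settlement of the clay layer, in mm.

Final effective stress: σ'_f = 62.9 + 103 = 165.9 kPa.
σ'_f = 165.9 ≤ σ'_p = 242 kPa, so the clay remains overconsolidated and only the recompression index applies:
S_c = C_r·H/(1+e₀)·log₁₀(σ'_f/σ'_0) = 0.067×5.6/1.85×log₁₀(165.9/62.9)
    = 0.20281 × 0.4212 = 0.08542 m

S_c ≈ 85.4 mm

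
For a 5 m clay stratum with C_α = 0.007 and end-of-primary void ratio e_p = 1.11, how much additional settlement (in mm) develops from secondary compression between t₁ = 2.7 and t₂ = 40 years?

S_s ≈ 19.4 mm

Secondary compression: S_s = C_α·H/(1+e_p)·log₁₀(t₂/t₁)
S_s = 0.007×5/(1+1.11)×log₁₀(40/2.7)
    = 0.01659 × 1.171 = 0.01942 m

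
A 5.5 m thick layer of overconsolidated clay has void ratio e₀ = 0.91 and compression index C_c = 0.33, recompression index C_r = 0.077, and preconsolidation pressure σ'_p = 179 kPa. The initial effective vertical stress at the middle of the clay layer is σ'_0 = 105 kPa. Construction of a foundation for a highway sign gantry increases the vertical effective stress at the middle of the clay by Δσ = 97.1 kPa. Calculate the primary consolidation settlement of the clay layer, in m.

S_c ≈ 0.101 m

Final effective stress: σ'_f = 105 + 97.1 = 202.1 kPa.
σ'_f = 202.1 > σ'_p = 179 kPa, so the stress path crosses the preconsolidation pressure — recompression up to σ'_p, then virgin compression beyond:
S_c = H/(1+e₀)·[C_r·log₁₀(σ'_p/σ'_0) + C_c·log₁₀(σ'_f/σ'_p)]
    = 5.5/1.91 × [0.077×log₁₀(179/105) + 0.33×log₁₀(202.1/179)]
    = 2.8796 × [0.017838 + 0.017395] = 0.1015 m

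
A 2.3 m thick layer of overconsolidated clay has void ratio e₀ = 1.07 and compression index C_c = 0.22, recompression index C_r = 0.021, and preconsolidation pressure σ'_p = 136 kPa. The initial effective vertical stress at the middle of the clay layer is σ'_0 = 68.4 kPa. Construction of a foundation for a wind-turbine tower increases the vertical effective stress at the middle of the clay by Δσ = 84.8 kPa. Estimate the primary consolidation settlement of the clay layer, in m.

S_c ≈ 0.0196 m

Final effective stress: σ'_f = 68.4 + 84.8 = 153.2 kPa.
σ'_f = 153.2 > σ'_p = 136 kPa, so the stress path crosses the preconsolidation pressure — recompression up to σ'_p, then virgin compression beyond:
S_c = H/(1+e₀)·[C_r·log₁₀(σ'_p/σ'_0) + C_c·log₁₀(σ'_f/σ'_p)]
    = 2.3/2.07 × [0.021×log₁₀(136/68.4) + 0.22×log₁₀(153.2/136)]
    = 1.1111 × [0.0062681 + 0.011378] = 0.01961 m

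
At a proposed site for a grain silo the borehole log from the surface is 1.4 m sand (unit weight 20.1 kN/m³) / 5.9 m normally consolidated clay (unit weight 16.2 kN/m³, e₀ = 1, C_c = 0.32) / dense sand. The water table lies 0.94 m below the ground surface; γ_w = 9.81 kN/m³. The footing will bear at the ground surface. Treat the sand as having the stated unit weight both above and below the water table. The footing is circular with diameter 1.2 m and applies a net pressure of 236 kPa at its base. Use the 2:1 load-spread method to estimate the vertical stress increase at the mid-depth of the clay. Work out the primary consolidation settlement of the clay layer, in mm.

Mid-depth of clay below the ground surface: z = 1.4 + 5.9/2 = 4.35 m.
Total vertical stress at mid-clay: σ_v = 20.1×1.4 + 16.2×2.95 = 75.93 kPa.
Pore pressure: u = 9.81×(4.35 − 0.94) = 33.452 kPa.
Initial effective stress: σ'_0 = σ_v − u = 75.93 − 33.452 = 42.478 kPa.
Stress increase at mid-clay by the 2:1 spreading method:
Δσ ≈ qD²/(D+z)² = 236×1.2²/(1.2+4.35)² = 11.033 kPa
Final effective stress: σ'_f = σ'_0 + Δσ = 42.478 + 11.033 = 53.511 kPa.
Normally consolidated clay, so the full stress increment lies on the virgin compression line:
S_c = C_c·H/(1+e₀)·log₁₀(σ'_f/σ'_0) = 0.32×5.9/(1+1)×log₁₀(53.511/42.478)
    = 0.944 × 0.10028 = 0.09466 m

S_c ≈ 94.7 mm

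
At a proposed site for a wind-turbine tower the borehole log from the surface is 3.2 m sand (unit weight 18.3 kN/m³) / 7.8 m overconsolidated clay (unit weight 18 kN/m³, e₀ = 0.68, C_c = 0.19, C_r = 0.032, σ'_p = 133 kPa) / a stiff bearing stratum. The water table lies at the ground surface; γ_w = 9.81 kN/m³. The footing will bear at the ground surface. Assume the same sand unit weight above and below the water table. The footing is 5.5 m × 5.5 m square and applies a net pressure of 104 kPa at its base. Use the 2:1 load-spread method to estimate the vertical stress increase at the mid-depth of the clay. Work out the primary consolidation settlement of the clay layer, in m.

Mid-depth of clay below the ground surface: z = 3.2 + 7.8/2 = 7.1 m.
Total vertical stress at mid-clay: σ_v = 18.3×3.2 + 18×3.9 = 128.76 kPa.
Pore pressure: u = 9.81×(7.1 − 0) = 69.651 kPa.
Initial effective stress: σ'_0 = σ_v − u = 128.76 − 69.651 = 59.109 kPa.
Stress increase at mid-clay by the 2:1 spreading method:
Δσ = qBL/((B+z)(L+z)) = 104×5.5×5.5/((5.5+7.1)(5.5+7.1)) = 19.816 kPa
Final effective stress: σ'_f = 59.109 + 19.816 = 78.925 kPa.
σ'_f = 78.925 ≤ σ'_p = 133 kPa, so the clay remains overconsolidated and only the recompression index applies:
S_c = C_r·H/(1+e₀)·log₁₀(σ'_f/σ'_0) = 0.032×7.8/1.68×log₁₀(78.925/59.109)
    = 0.14857 × 0.12556 = 0.01865 m

S_c ≈ 0.0187 m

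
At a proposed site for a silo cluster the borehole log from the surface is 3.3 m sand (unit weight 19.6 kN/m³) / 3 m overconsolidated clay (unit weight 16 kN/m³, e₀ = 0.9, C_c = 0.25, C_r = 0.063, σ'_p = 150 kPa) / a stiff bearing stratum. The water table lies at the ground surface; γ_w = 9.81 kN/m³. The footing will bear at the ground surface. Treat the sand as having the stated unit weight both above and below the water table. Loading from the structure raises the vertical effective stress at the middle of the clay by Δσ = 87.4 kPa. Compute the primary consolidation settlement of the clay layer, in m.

S_c ≈ 0.0489 m

Mid-depth of clay below the ground surface: z = 3.3 + 3/2 = 4.8 m.
Total vertical stress at mid-clay: σ_v = 19.6×3.3 + 16×1.5 = 88.68 kPa.
Pore pressure: u = 9.81×(4.8 − 0) = 47.088 kPa.
Initial effective stress: σ'_0 = σ_v − u = 88.68 − 47.088 = 41.592 kPa.
Final effective stress: σ'_f = 41.592 + 87.4 = 128.99 kPa.
σ'_f = 128.99 ≤ σ'_p = 150 kPa, so the clay remains overconsolidated and only the recompression index applies:
S_c = C_r·H/(1+e₀)·log₁₀(σ'_f/σ'_0) = 0.063×3/1.9×log₁₀(128.99/41.592)
    = 0.099471 × 0.49155 = 0.04889 m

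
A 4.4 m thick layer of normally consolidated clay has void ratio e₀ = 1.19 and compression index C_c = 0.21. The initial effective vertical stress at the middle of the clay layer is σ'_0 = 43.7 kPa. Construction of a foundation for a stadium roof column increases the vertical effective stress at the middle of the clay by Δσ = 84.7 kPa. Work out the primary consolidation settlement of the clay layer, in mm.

Final effective stress: σ'_f = σ'_0 + Δσ = 43.7 + 84.7 = 128.4 kPa.
Normally consolidated clay, so the full stress increment lies on the virgin compression line:
S_c = C_c·H/(1+e₀)·log₁₀(σ'_f/σ'_0) = 0.21×4.4/(1+1.19)×log₁₀(128.4/43.7)
    = 0.42192 × 0.46808 = 0.1975 m

S_c ≈ 197 mm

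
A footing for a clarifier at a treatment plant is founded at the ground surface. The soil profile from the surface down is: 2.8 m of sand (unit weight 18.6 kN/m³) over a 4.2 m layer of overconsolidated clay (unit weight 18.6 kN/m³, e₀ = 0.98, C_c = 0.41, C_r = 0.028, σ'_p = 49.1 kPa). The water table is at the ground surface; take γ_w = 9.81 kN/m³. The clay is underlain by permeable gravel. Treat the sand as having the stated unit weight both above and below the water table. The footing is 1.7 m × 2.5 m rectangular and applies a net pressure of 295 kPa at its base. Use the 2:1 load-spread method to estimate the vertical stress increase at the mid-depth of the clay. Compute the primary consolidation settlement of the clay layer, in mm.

Mid-depth of clay below the ground surface: z = 2.8 + 4.2/2 = 4.9 m.
Total vertical stress at mid-clay: σ_v = 18.6×2.8 + 18.6×2.1 = 91.14 kPa.
Pore pressure: u = 9.81×(4.9 − 0) = 48.069 kPa.
Initial effective stress: σ'_0 = σ_v − u = 91.14 − 48.069 = 43.071 kPa.
Stress increase at mid-clay by the 2:1 spreading method:
Δσ = qBL/((B+z)(L+z)) = 295×1.7×2.5/((1.7+4.9)(2.5+4.9)) = 25.671 kPa
Final effective stress: σ'_f = 43.071 + 25.671 = 68.742 kPa.
σ'_f = 68.742 > σ'_p = 49.1 kPa, so the stress path crosses the preconsolidation pressure — recompression up to σ'_p, then virgin compression beyond:
S_c = H/(1+e₀)·[C_r·log₁₀(σ'_p/σ'_0) + C_c·log₁₀(σ'_f/σ'_p)]
    = 4.2/1.98 × [0.028×log₁₀(49.1/43.071) + 0.41×log₁₀(68.742/49.1)]
    = 2.1212 × [0.0015931 + 0.059918] = 0.1305 m

S_c ≈ 130 mm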